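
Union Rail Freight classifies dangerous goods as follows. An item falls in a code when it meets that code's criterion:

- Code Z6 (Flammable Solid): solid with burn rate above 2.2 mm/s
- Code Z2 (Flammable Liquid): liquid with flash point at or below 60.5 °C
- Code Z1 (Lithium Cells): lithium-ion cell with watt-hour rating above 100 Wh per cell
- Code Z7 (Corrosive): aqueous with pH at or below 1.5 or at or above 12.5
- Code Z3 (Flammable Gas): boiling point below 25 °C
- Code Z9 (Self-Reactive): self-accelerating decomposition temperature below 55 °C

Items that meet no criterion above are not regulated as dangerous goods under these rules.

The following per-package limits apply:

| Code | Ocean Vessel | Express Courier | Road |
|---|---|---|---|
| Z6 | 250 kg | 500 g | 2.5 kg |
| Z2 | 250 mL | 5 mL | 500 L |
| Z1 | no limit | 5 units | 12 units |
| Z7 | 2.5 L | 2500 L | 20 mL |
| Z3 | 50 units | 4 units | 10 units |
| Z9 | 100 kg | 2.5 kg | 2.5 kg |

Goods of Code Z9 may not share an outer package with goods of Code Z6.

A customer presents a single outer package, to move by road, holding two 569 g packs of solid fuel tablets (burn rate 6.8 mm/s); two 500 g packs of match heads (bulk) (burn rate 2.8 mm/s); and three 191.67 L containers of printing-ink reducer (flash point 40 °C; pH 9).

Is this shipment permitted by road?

No

With burn rate 6.8 mm/s (> 2.2 mm/s), the solid fuel tablets fall in Code Z6.
Match heads (bulk): burn rate 2.8 mm/s > 2.2 mm/s → Code Z6 (Flammable Solid).
With flash point 40 °C (≤ 60.5 °C), the printing-ink reducer falls in Code Z2.
Total Code Z6: (two 569 g packs = 1.138 kg) + (two 500 g packs = 1 kg) = 2.138 kg.
2.138 kg ≤ 2.5 kg (road limit, Code Z6) — within limit.
Code Z2 quantity: three 191.67 L containers = 575.01 L.
575.01 L exceeds the road limit of 500 L for Code Z2.
The segregation rule (Code Z9 with Code Z6) does not apply to Code Z6 with Code Z2.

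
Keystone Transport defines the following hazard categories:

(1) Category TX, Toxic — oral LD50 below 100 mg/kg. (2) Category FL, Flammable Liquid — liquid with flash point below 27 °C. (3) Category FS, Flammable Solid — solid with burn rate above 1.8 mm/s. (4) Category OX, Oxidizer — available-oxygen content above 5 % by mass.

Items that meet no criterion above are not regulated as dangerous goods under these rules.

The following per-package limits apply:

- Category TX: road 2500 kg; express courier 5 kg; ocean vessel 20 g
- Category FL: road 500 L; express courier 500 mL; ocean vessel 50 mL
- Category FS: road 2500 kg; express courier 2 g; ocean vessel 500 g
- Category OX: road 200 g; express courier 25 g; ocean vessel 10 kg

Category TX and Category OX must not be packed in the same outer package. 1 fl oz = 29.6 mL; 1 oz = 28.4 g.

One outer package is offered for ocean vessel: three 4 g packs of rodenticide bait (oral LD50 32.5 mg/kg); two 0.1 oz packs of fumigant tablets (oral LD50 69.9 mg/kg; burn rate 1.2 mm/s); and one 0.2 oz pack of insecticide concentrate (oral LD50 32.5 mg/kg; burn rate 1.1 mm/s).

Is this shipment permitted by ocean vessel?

The rodenticide bait has oral LD50 32.5 mg/kg, which is < 100 mg/kg, so it is Category TX (Toxic).
The fumigant tablets have oral LD50 69.9 mg/kg, which is < 100 mg/kg, so they are Category TX (Toxic).
Insecticide concentrate: oral LD50 32.5 mg/kg < 100 mg/kg → Category TX (Toxic).
Total Category TX: (three 4 g packs = 12 g) + (two 0.1 oz packs = 5.68 g) + (one 0.2 oz pack = 5.68 g) = 23.36 g.
23.36 g > 20 g (ocean vessel limit, Category TX) — over the limit.

No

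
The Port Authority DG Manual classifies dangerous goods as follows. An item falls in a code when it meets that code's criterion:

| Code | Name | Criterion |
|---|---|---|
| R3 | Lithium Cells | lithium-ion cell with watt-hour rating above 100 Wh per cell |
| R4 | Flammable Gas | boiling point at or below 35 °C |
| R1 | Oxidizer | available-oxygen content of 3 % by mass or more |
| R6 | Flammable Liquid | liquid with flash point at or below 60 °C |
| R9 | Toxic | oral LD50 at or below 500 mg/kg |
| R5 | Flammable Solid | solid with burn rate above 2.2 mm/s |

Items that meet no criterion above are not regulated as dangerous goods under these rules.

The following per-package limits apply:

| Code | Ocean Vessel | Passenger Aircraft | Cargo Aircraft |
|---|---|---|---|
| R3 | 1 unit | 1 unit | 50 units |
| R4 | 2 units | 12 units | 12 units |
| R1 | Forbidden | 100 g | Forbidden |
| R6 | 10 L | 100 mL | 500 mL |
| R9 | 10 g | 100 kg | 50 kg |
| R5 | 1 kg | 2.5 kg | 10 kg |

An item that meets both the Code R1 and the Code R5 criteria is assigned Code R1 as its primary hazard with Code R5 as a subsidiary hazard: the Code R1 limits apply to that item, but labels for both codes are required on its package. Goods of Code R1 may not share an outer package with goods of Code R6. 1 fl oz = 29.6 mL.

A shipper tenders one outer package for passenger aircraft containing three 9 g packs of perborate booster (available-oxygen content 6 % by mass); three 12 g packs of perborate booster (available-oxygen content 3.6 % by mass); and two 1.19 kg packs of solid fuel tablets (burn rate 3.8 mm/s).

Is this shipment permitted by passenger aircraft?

Yes

The perborate booster has available-oxygen content 6 % by mass, which is ≥ 3 % by mass, so it is Code R1 (Oxidizer).
Available-oxygen content 3.6 % by mass meets the Code R1 criterion (Oxidizer), so the perborate booster is Code R1.
Solid fuel tablets: burn rate 3.8 mm/s > 2.2 mm/s → Code R5 (Flammable Solid).
Code R1 net quantity: (three 9 g packs = 27 g) + (three 12 g packs = 36 g) = 63 g.
63 g ≤ 100 g (passenger aircraft limit, Code R1) — within limit.
Code R5 quantity: two 1.19 kg packs = 2.38 kg.
2.38 kg is within the passenger aircraft limit of 2.5 kg for Code R5.
The segregation rule (Code R1 with Code R6) does not apply to Code R1 with Code R5.
Every hazard code is within its passenger aircraft limit and no segregation rule is violated.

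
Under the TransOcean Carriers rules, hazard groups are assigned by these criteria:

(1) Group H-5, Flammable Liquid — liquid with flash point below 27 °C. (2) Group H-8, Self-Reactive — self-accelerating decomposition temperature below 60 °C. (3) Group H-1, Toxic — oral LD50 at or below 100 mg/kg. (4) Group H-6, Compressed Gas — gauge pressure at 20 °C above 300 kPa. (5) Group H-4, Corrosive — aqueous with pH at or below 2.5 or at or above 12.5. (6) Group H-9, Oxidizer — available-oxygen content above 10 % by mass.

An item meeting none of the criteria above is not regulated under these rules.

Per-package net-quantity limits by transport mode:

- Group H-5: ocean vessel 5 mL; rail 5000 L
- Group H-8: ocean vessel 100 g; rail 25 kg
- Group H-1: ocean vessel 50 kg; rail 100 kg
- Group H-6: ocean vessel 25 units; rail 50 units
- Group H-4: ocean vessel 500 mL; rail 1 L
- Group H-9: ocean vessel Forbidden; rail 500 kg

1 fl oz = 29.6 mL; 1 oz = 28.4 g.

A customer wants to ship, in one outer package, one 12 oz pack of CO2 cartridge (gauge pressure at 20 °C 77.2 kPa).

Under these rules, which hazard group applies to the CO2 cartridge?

Not regulated

gauge pressure at 20 °C 77.2 kPa is not above 300 kPa, so Group H-6 does not apply.
No criterion is met, so the item is not regulated.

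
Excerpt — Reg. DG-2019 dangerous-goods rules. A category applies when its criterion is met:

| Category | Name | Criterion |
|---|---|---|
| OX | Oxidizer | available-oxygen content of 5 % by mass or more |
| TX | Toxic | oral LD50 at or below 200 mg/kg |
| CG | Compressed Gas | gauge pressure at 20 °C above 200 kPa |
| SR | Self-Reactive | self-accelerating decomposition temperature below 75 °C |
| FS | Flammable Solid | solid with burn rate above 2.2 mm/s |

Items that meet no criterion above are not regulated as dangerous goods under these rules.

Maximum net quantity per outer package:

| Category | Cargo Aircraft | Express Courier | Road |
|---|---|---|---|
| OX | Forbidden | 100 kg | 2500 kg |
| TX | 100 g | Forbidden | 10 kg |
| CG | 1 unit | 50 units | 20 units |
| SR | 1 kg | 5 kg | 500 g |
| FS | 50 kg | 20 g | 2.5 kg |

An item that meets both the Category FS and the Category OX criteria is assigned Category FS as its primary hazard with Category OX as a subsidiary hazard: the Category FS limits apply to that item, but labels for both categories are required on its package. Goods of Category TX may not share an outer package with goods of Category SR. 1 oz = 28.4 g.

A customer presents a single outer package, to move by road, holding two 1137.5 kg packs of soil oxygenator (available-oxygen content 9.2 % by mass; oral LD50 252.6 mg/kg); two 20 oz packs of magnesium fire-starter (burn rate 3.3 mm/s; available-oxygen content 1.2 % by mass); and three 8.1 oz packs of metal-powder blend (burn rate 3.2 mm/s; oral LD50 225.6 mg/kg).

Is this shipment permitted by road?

Available-oxygen content 9.2 % by mass meets the Category OX criterion (Oxidizer), so the soil oxygenator is Category OX.
The magnesium fire-starter has burn rate 3.3 mm/s, which is > 2.2 mm/s, so it is Category FS (Flammable Solid).
Burn rate 3.2 mm/s meets the Category FS criterion (Flammable Solid), so the metal-powder blend is Category FS.
Category FS net quantity: (two 20 oz packs = 1.136 kg) + (three 8.1 oz packs = 690.12 g) = 1826.12 g.
1826.12 g ≤ 2.5 kg (road limit, Category FS) — within limit.
Category OX quantity: two 1137.5 kg packs = 2275 kg.
2275 kg is within the road limit of 2500 kg for Category OX.
The segregation rule (Category TX with Category SR) does not apply to Category FS with Category OX.
Every hazard category is within its road limit and no segregation rule is violated.

Yes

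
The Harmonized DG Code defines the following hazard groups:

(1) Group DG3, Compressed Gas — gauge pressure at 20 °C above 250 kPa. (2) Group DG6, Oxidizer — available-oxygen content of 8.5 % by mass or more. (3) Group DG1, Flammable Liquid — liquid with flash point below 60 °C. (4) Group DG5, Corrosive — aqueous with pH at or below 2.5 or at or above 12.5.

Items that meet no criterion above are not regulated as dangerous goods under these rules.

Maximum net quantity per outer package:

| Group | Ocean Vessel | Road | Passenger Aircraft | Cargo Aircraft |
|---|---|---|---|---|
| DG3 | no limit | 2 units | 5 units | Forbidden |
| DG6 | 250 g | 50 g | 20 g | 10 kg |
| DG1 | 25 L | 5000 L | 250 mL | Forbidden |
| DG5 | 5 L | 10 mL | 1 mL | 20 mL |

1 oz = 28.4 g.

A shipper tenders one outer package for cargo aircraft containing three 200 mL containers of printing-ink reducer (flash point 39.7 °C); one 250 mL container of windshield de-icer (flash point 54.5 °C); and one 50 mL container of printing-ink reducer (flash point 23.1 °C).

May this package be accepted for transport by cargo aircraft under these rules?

No

With flash point 39.7 °C (< 60 °C), the printing-ink reducer falls in Group DG1.
Flash point 54.5 °C meets the Group DG1 criterion (Flammable Liquid), so the windshield de-icer is Group DG1.
Flash point 23.1 °C meets the Group DG1 criterion (Flammable Liquid), so the printing-ink reducer is Group DG1.
Total Group DG1: (three 200 mL containers = 600 mL) + 250 mL + 50 mL = 900 mL.
By cargo aircraft, Group DG1 is Forbidden regardless of quantity.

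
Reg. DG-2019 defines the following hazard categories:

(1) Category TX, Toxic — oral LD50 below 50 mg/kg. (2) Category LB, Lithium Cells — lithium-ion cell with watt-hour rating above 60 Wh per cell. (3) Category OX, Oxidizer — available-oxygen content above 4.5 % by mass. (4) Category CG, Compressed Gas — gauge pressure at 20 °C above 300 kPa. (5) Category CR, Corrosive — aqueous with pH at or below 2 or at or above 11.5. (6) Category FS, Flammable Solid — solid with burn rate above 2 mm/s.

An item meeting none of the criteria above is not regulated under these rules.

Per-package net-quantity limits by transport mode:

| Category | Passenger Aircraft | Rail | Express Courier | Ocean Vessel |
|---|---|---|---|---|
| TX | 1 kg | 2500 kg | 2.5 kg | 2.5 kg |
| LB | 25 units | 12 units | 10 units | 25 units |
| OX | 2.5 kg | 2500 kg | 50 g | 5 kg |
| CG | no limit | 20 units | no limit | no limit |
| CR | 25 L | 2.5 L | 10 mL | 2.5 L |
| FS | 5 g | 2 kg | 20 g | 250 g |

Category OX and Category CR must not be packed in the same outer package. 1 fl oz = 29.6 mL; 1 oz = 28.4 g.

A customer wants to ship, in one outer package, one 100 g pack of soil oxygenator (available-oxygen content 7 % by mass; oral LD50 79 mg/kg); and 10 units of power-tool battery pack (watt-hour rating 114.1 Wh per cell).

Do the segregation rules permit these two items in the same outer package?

With available-oxygen content 7 % by mass (> 4.5 % by mass), the soil oxygenator falls in Category OX.
The power-tool battery pack has watt-hour rating 114.1 Wh per cell, which is > 60 Wh per cell, so it is Category LB (Lithium Cells).
No segregation rule bars Category OX with Category LB.

Yes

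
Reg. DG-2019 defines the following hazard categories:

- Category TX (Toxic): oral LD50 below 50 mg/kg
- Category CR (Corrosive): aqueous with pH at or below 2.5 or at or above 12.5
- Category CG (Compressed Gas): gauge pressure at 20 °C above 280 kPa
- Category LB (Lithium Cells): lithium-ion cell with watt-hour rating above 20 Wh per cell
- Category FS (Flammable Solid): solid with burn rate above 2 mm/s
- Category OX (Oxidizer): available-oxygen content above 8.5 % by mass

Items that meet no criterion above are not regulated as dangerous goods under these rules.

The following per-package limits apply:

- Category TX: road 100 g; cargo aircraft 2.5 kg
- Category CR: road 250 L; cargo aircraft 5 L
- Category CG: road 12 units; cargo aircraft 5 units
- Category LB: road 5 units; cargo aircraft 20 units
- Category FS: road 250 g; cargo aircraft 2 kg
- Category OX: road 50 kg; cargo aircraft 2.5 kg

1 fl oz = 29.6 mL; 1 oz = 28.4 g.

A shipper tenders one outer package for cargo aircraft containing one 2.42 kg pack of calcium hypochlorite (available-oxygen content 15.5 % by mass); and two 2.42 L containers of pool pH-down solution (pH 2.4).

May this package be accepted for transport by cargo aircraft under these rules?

The calcium hypochlorite has available-oxygen content 15.5 % by mass, which is > 8.5 % by mass, so it is Category OX (Oxidizer).
Pool pH-down solution: pH 2.4 ≤ 2.5 → Category CR (Corrosive).
Category OX quantity: 2.42 kg.
2.42 kg ≤ 2.5 kg (cargo aircraft limit, Category OX) — within limit.
Category CR quantity: two 2.42 L containers = 4.84 L.
That is within the Category CR cargo aircraft limit of 5 L.
Every hazard category is within its cargo aircraft limit and no segregation rule is violated.

Yes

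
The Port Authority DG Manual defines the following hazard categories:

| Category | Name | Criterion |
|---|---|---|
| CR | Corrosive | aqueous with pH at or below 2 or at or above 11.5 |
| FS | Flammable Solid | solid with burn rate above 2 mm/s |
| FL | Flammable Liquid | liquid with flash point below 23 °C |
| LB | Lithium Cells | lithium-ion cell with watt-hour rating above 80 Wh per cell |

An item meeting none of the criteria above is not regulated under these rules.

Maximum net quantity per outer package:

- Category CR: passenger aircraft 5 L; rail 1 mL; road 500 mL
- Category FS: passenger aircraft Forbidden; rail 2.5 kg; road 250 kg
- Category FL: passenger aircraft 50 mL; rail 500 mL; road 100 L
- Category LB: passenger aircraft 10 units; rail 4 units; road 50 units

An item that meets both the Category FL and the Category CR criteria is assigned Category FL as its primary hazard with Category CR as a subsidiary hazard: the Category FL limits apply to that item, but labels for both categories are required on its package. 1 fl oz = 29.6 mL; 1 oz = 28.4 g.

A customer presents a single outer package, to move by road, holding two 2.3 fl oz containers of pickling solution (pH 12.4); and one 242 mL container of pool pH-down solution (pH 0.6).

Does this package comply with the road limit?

pH 12.4 meets the Category CR criterion (Corrosive), so the pickling solution is Category CR.
Pool pH-down solution: pH 0.6 ≤ 2 → Category CR (Corrosive).
Total Category CR: (two 2.3 fl oz containers = 136.16 mL) + 242 mL = 378.16 mL.
378.16 mL is within the road limit of 500 mL for Category CR.

Yes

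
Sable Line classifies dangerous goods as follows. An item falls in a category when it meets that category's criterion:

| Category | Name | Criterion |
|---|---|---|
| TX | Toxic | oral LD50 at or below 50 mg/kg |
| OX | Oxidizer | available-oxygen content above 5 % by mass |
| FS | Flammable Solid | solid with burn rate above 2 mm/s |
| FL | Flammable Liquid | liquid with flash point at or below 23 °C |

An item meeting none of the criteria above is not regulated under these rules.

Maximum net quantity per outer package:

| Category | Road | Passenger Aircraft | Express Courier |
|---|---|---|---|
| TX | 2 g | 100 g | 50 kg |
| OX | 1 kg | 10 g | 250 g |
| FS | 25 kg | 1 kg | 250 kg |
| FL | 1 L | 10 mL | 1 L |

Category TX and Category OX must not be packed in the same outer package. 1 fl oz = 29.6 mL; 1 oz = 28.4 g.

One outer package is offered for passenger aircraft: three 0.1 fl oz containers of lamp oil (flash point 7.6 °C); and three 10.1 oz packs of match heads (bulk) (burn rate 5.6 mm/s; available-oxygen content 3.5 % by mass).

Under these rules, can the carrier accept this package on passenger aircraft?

With flash point 7.6 °C (≤ 23 °C), the lamp oil falls in Category FL.
With burn rate 5.6 mm/s (> 2 mm/s), the match heads (bulk) fall in Category FS.
Category FL quantity: three 0.1 fl oz containers = 8.88 mL.
8.88 mL is within the passenger aircraft limit of 10 mL for Category FL.
Category FS quantity: three 10.1 oz packs = 860.52 g.
That is within the Category FS passenger aircraft limit of 1 kg.
The segregation rule (Category TX with Category OX) does not apply to Category FL with Category FS.
Every hazard category is within its passenger aircraft limit and no segregation rule is violated.

Yes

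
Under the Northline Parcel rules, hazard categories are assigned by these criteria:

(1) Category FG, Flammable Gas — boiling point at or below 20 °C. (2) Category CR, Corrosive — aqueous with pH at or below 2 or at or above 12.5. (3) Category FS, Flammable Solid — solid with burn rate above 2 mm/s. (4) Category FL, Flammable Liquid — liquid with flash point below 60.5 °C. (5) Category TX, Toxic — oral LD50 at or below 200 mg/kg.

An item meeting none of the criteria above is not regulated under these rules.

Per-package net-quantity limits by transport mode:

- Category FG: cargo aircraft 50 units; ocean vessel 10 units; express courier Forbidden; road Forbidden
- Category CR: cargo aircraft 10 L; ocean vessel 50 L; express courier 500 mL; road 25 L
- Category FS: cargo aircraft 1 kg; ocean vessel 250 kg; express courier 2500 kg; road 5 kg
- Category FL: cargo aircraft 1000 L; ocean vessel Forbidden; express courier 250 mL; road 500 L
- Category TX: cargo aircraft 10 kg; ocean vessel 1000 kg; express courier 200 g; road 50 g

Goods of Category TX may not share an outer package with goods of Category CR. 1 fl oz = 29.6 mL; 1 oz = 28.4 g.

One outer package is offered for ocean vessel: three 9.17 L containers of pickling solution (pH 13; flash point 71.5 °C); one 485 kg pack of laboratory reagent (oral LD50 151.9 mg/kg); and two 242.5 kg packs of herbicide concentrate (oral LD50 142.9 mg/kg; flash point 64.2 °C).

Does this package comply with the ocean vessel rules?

No

With pH 13 (≥ 12.5), the pickling solution falls in Category CR.
With oral LD50 151.9 mg/kg (≤ 200 mg/kg), the laboratory reagent falls in Category TX.
The herbicide concentrate has oral LD50 142.9 mg/kg, which is ≤ 200 mg/kg, so it is Category TX (Toxic).
Category TX net quantity: 485 kg + (two 242.5 kg packs = 485 kg) = 970 kg.
970 kg ≤ 1000 kg (ocean vessel limit, Category TX) — within limit.
Category CR quantity: three 9.17 L containers = 27.51 L.
27.51 L ≤ 50 L (ocean vessel limit, Category CR) — within limit.
Category TX and Category CR may not share an outer package.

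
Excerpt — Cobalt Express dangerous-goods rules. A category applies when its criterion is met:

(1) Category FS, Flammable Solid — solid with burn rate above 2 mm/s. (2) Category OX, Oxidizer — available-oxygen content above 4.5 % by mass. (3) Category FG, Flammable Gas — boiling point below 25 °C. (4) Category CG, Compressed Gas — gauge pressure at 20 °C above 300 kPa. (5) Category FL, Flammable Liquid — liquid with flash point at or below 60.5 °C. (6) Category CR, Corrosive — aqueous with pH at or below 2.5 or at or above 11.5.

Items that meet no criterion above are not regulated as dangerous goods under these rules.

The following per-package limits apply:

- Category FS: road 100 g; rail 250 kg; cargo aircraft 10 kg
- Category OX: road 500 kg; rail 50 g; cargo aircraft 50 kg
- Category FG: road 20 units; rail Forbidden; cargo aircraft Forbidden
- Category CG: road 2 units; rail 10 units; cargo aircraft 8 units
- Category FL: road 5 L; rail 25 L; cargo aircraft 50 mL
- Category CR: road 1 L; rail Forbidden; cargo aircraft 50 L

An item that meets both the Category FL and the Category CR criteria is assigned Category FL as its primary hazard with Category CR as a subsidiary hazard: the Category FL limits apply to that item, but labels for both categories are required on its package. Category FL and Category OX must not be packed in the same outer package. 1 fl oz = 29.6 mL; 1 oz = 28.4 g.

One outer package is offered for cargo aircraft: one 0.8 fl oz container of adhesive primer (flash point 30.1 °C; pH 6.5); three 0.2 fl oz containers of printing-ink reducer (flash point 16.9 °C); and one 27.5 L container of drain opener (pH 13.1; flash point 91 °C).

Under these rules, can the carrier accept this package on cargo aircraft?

Yes

The adhesive primer has flash point 30.1 °C, which is ≤ 60.5 °C, so it is Category FL (Flammable Liquid).
Printing-ink reducer: flash point 16.9 °C ≤ 60.5 °C → Category FL (Flammable Liquid).
With pH 13.1 (≥ 11.5), the drain opener falls in Category CR.
Total Category FL: (one 0.8 fl oz container = 23.68 mL) + (three 0.2 fl oz containers = 17.76 mL) = 41.44 mL.
That is within the Category FL cargo aircraft limit of 50 mL.
Category CR quantity: 27.5 L.
That is within the Category CR cargo aircraft limit of 50 L.
The segregation rule (Category FL with Category OX) does not apply to Category FL with Category CR.
Every hazard category is within its cargo aircraft limit and no segregation rule is violated.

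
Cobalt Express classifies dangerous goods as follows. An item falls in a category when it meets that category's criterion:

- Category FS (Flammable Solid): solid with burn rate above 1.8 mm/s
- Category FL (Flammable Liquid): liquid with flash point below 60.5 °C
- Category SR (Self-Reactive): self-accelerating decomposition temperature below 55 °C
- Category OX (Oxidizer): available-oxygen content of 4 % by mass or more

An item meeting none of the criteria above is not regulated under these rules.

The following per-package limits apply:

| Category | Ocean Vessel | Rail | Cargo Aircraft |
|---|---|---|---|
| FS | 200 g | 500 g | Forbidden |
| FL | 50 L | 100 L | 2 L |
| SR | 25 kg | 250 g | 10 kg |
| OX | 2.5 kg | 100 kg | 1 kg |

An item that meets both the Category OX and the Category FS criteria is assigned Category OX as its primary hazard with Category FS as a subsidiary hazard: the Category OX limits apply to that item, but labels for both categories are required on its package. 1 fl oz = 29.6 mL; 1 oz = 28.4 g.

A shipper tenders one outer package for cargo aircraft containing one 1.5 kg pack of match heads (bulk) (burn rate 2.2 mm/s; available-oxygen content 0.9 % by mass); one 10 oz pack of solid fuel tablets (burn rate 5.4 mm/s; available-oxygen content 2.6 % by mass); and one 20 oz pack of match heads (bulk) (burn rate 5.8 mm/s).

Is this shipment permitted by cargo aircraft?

No

With burn rate 2.2 mm/s (> 1.8 mm/s), the match heads (bulk) fall in Category FS.
With burn rate 5.4 mm/s (> 1.8 mm/s), the solid fuel tablets fall in Category FS.
Burn rate 5.8 mm/s meets the Category FS criterion (Flammable Solid), so the match heads (bulk) are Category FS.
Category FS net quantity: 1.5 kg + (one 10 oz pack = 284 g) + (one 20 oz pack = 568 g) = 2.352 kg.
Category FS is Forbidden by cargo aircraft.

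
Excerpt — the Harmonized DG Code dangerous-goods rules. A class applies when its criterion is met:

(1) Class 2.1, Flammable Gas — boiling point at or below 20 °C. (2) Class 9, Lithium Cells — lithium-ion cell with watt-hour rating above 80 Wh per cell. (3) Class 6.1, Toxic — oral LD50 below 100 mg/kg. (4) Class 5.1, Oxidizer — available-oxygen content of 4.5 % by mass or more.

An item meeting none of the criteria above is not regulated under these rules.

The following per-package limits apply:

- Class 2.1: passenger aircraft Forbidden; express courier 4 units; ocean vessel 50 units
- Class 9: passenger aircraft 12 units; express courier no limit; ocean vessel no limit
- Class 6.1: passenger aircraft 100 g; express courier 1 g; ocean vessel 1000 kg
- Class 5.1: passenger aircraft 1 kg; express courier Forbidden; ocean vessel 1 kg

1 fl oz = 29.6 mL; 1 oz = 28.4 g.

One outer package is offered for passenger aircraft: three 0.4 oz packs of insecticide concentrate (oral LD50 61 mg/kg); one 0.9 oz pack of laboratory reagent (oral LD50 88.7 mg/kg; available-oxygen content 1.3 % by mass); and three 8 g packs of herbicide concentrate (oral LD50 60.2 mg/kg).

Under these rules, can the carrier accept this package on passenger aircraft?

The insecticide concentrate has oral LD50 61 mg/kg, which is < 100 mg/kg, so it is Class 6.1 (Toxic).
The laboratory reagent has oral LD50 88.7 mg/kg, which is < 100 mg/kg, so it is Class 6.1 (Toxic).
With oral LD50 60.2 mg/kg (< 100 mg/kg), the herbicide concentrate falls in Class 6.1.
Class 6.1 net quantity: (three 0.4 oz packs = 34.08 g) + (one 0.9 oz pack = 25.56 g) + (three 8 g packs = 24 g) = 83.64 g.
83.64 g is within the passenger aircraft limit of 100 g for Class 6.1.

Yes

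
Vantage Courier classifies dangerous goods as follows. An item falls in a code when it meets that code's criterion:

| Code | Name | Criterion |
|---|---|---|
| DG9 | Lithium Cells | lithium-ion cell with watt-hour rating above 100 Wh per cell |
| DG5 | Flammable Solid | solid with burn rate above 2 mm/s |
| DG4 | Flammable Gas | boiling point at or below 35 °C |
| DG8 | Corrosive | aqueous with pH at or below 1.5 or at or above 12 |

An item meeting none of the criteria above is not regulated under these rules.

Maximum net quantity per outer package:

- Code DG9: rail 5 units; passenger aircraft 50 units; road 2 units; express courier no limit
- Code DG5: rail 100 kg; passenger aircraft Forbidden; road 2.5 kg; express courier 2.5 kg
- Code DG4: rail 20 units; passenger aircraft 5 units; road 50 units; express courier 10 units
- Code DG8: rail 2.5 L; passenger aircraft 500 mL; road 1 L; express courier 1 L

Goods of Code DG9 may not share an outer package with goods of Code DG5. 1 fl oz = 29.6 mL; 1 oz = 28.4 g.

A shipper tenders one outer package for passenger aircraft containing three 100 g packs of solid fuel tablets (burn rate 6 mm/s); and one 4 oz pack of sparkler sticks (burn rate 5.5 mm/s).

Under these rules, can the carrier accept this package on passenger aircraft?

The solid fuel tablets have burn rate 6 mm/s, which is > 2 mm/s, so they are Code DG5 (Flammable Solid).
The sparkler sticks have burn rate 5.5 mm/s, which is > 2 mm/s, so they are Code DG5 (Flammable Solid).
Total Code DG5: (three 100 g packs = 300 g) + (one 4 oz pack = 113.6 g) = 413.6 g.
Code DG5 is Forbidden by passenger aircraft.

No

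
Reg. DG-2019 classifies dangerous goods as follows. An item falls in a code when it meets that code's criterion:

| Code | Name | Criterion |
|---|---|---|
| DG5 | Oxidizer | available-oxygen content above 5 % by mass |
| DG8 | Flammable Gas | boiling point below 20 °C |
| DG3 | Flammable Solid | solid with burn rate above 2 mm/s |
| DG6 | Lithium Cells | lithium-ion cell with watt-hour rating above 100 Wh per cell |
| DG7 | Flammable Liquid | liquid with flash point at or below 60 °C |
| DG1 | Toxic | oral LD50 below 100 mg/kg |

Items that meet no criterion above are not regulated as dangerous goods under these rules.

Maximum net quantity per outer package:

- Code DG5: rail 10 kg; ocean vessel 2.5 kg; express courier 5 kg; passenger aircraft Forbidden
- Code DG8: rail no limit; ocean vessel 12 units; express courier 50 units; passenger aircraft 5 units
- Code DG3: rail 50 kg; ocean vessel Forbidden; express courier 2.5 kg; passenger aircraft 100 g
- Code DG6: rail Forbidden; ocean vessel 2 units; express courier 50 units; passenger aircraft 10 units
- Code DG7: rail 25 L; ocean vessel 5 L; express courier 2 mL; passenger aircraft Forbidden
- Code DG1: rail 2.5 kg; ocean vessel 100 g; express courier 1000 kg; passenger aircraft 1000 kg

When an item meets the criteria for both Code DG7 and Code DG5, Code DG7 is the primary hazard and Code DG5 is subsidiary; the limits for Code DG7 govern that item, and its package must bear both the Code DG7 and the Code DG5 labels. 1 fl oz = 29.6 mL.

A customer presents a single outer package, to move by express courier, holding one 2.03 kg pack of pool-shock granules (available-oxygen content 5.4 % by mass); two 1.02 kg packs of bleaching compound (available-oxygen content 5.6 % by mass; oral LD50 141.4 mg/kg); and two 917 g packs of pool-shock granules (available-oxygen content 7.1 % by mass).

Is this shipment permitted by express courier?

No

With available-oxygen content 5.4 % by mass (> 5 % by mass), the pool-shock granules fall in Code DG5.
Available-oxygen content 5.6 % by mass meets the Code DG5 criterion (Oxidizer), so the bleaching compound is Code DG5.
Pool-shock granules: available-oxygen content 7.1 % by mass > 5 % by mass → Code DG5 (Oxidizer).
Total Code DG5: 2.03 kg + (two 1.02 kg packs = 2.04 kg) + (two 917 g packs = 1.834 kg) = 5.904 kg.
5.904 kg > 5 kg (express courier limit, Code DG5) — over the limit.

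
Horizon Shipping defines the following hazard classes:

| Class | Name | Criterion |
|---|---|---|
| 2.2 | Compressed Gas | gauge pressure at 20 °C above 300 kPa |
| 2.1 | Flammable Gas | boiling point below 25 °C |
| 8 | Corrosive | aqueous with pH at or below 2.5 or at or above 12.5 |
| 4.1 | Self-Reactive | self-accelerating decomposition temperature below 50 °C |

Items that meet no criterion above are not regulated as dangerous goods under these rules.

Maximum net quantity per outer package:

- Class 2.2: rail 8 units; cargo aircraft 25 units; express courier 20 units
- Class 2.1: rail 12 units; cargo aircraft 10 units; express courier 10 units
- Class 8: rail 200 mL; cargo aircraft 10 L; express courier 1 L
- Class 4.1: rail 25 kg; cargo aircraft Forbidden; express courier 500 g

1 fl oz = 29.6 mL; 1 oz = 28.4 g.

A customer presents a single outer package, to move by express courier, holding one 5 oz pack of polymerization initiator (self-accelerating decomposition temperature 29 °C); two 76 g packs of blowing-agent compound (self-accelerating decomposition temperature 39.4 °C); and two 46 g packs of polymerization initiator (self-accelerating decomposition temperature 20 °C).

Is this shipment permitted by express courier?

Self-accelerating decomposition temperature 29 °C meets the Class 4.1 criterion (Self-Reactive), so the polymerization initiator is Class 4.1.
Blowing-agent compound: self-accelerating decomposition temperature 39.4 °C < 50 °C → Class 4.1 (Self-Reactive).
With self-accelerating decomposition temperature 20 °C (< 50 °C), the polymerization initiator falls in Class 4.1.
Total Class 4.1: (one 5 oz pack = 142 g) + (two 76 g packs = 152 g) + (two 46 g packs = 92 g) = 386 g.
386 g is within the express courier limit of 500 g for Class 4.1.

Yes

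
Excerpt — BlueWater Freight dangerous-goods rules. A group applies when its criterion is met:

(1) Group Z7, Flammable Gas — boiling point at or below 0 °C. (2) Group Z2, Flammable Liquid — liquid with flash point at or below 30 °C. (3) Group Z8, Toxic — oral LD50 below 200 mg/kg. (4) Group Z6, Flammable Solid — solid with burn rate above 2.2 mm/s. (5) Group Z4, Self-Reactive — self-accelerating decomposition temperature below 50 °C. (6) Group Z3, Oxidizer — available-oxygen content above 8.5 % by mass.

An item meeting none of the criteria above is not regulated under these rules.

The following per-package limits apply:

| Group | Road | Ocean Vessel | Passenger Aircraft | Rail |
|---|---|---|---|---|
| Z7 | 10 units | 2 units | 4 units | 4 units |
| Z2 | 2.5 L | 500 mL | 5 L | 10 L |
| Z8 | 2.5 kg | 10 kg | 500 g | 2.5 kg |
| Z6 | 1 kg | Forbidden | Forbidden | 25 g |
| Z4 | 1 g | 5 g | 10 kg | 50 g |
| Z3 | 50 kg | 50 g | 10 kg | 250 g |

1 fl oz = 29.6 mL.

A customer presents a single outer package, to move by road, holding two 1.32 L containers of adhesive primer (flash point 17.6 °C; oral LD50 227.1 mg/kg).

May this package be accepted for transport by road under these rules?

No

With flash point 17.6 °C (≤ 30 °C), the adhesive primer falls in Group Z2.
Group Z2 quantity: two 1.32 L containers = 2.64 L.
That exceeds the Group Z2 road limit of 2.5 L.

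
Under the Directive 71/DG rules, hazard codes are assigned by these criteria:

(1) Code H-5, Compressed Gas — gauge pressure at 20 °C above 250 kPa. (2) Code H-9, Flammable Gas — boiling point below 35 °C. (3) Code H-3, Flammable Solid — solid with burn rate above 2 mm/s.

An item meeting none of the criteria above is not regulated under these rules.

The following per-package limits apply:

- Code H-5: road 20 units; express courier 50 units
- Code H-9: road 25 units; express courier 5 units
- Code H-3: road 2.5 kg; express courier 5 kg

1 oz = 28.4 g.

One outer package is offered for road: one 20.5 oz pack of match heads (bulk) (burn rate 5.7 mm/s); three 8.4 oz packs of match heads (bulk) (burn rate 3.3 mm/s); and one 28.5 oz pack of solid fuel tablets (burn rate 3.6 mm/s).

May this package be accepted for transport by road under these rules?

The match heads (bulk) have burn rate 5.7 mm/s, which is > 2 mm/s, so they are Code H-3 (Flammable Solid).
The match heads (bulk) have burn rate 3.3 mm/s, which is > 2 mm/s, so they are Code H-3 (Flammable Solid).
Burn rate 3.6 mm/s meets the Code H-3 criterion (Flammable Solid), so the solid fuel tablets are Code H-3.
Code H-3 net quantity: (one 20.5 oz pack = 582.2 g) + (three 8.4 oz packs = 715.68 g) + (one 28.5 oz pack = 809.4 g) = 2107.28 g.
2107.28 g ≤ 2.5 kg (road limit, Code H-3) — within limit.

Yes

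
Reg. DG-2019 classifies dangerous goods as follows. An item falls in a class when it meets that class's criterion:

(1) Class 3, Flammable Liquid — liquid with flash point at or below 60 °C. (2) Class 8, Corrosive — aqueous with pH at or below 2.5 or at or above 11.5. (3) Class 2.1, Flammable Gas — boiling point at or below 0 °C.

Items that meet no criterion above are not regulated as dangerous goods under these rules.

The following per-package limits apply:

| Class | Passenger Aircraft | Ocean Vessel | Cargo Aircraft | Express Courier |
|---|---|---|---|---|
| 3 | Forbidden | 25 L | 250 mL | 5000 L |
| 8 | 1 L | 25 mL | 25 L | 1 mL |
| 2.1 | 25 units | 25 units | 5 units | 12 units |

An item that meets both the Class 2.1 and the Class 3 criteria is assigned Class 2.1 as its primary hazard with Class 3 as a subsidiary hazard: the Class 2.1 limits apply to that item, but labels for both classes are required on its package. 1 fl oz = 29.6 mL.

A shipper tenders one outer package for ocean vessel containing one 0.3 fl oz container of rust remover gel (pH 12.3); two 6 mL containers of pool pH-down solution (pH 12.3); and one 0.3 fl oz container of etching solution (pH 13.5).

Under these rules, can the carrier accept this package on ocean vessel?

With pH 12.3 (≥ 11.5), the rust remover gel falls in Class 8.
The pool pH-down solution has pH 12.3, which is ≥ 11.5, so it is Class 8 (Corrosive).
Etching solution: pH 13.5 ≥ 11.5 → Class 8 (Corrosive).
Total Class 8: (one 0.3 fl oz container = 8.88 mL) + (two 6 mL containers = 12 mL) + (one 0.3 fl oz container = 8.88 mL) = 29.76 mL.
29.76 mL exceeds the ocean vessel limit of 25 mL for Class 8.

No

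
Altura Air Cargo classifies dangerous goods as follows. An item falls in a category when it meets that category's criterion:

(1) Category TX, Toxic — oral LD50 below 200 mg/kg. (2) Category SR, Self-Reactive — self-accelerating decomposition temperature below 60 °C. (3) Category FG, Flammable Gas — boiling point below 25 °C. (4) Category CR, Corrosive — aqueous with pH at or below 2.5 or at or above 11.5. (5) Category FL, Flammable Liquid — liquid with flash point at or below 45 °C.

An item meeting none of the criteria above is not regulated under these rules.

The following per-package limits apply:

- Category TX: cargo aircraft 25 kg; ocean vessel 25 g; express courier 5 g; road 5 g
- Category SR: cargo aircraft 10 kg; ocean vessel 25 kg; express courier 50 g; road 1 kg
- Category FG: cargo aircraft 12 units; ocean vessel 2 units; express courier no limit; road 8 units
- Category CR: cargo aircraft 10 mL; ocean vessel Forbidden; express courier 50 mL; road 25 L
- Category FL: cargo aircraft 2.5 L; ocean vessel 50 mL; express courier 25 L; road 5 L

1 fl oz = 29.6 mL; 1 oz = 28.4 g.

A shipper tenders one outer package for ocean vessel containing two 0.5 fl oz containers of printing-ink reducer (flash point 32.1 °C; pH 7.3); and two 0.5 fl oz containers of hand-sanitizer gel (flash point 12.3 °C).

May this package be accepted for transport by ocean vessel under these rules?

Flash point 32.1 °C meets the Category FL criterion (Flammable Liquid), so the printing-ink reducer is Category FL.
With flash point 12.3 °C (≤ 45 °C), the hand-sanitizer gel falls in Category FL.
Category FL net quantity: (two 0.5 fl oz containers = 29.6 mL) + (two 0.5 fl oz containers = 29.6 mL) = 59.2 mL.
59.2 mL exceeds the ocean vessel limit of 50 mL for Category FL.

No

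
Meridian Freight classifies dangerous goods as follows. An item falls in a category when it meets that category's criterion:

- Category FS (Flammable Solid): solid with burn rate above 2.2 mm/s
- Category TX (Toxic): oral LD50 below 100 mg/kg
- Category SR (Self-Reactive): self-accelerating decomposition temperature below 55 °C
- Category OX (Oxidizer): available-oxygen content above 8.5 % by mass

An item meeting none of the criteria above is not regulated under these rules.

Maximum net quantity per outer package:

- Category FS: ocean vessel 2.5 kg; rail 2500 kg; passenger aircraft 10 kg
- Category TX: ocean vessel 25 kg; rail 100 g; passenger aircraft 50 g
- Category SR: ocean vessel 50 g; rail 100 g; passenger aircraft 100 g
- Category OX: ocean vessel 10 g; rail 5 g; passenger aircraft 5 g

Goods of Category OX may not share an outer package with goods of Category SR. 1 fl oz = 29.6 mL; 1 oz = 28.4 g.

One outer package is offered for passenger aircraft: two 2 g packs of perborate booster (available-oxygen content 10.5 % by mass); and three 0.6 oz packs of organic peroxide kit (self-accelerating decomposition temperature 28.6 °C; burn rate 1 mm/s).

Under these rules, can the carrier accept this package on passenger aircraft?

No

Available-oxygen content 10.5 % by mass meets the Category OX criterion (Oxidizer), so the perborate booster is Category OX.
Self-accelerating decomposition temperature 28.6 °C meets the Category SR criterion (Self-Reactive), so the organic peroxide kit is Category SR.
Category OX quantity: two 2 g packs = 4 g.
4 g ≤ 5 g (passenger aircraft limit, Category OX) — within limit.
Category SR quantity: three 0.6 oz packs = 51.12 g.
That is within the Category SR passenger aircraft limit of 100 g.
Category OX and Category SR may not share an outer package.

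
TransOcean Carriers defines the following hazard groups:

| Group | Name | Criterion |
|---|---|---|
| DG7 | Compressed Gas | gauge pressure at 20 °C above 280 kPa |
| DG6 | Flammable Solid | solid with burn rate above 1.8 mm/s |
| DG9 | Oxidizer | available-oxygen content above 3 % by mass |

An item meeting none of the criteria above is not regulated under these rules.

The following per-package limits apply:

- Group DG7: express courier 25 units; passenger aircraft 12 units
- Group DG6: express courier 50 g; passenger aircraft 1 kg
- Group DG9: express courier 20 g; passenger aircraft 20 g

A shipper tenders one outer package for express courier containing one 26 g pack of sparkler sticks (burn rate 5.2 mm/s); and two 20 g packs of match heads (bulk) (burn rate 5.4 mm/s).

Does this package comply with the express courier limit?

No

Burn rate 5.2 mm/s meets the Group DG6 criterion (Flammable Solid), so the sparkler sticks are Group DG6.
Match heads (bulk): burn rate 5.4 mm/s > 1.8 mm/s → Group DG6 (Flammable Solid).
Total Group DG6: 26 g + (two 20 g packs = 40 g) = 66 g.
66 g exceeds the express courier limit of 50 g for Group DG6.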